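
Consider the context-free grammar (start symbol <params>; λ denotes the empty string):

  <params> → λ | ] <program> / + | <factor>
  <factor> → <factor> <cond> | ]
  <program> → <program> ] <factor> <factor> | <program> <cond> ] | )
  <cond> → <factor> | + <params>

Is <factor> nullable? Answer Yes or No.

Nullable nonterminals: <params>.
No production of <factor> has an RHS whose symbols are all nullable, so <factor> is not nullable.

No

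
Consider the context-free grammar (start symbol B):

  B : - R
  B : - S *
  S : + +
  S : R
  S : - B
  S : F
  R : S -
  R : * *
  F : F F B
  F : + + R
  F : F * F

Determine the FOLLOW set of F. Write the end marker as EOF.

{ *, +, - }

In S : F: F is at the end, add FOLLOW(S) = { *, - }.
In F : F F B: add FIRST(F B) = { + }.
In F : F F B: add FIRST(B) = { - }.
In F : F * F: add FIRST(* F) = { * }.
In F : F * F: F is at the end, add FOLLOW(F) = { *, +, - }.
Union: FOLLOW(F) = { *, +, - }.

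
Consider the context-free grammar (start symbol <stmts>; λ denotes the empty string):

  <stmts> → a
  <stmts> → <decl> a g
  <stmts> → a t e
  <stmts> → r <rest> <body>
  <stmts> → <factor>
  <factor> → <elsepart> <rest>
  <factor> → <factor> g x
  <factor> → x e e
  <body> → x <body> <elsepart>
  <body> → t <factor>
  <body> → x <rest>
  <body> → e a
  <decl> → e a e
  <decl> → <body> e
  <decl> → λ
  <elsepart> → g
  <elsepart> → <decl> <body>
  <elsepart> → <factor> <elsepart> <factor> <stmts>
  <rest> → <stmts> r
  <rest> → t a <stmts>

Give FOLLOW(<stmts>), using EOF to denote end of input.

{ EOF, a, e, g, r, t, x }

<stmts> is the start symbol, so EOF ∈ FOLLOW(<stmts>).
In <elsepart> → <factor> <elsepart> <factor> <stmts>: <stmts> is at the end, add FOLLOW(<elsepart>) = { EOF, a, e, g, r, t, x }.
In <rest> → <stmts> r: add FIRST(r) = { r }.
In <rest> → t a <stmts>: <stmts> is at the end, add FOLLOW(<rest>) = { EOF, a, e, g, r, t, x }.
Union: FOLLOW(<stmts>) = { EOF, a, e, g, r, t, x }.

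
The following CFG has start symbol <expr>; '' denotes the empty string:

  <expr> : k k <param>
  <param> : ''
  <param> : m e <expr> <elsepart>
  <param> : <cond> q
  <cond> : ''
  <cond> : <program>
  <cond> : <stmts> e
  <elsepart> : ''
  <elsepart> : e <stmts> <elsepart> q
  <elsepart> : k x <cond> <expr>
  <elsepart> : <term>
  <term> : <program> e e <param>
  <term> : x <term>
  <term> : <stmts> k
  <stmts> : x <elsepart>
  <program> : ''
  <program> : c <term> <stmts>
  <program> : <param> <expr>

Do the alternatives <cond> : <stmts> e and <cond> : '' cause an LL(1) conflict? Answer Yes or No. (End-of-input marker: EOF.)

No

FIRST(<stmts> e) = { x } and FIRST('') = { '' }.
The second is nullable but FOLLOW(<cond>) = { k, q } is disjoint from FIRST of the first.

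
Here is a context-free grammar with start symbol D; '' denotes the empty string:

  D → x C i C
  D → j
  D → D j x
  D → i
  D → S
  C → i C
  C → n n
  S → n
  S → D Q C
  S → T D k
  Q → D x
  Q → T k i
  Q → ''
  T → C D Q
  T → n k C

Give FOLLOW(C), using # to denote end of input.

{ #, i, j, k, n, x }

In D → x C i C: add FIRST(i C) = { i }.
In D → x C i C: C is at the end, add FOLLOW(D) = { #, i, j, k, n, x }.
In C → i C: C is at the end, add FOLLOW(C) = { #, i, j, k, n, x }.
In S → D Q C: C is at the end, add FOLLOW(S) = { #, i, j, k, n, x }.
In T → C D Q: add FIRST(D Q) = { i, j, n, x }.
In T → n k C: C is at the end, add FOLLOW(T) = { i, j, k, n, x }.
Union: FOLLOW(C) = { #, i, j, k, n, x }.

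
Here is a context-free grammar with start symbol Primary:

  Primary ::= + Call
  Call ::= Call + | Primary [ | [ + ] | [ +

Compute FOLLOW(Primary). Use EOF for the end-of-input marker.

{ EOF, [ }

Primary is the start symbol, so EOF ∈ FOLLOW(Primary).
In Call ::= Primary [: add FIRST([) = { [ }.
Union: FOLLOW(Primary) = { EOF, [ }.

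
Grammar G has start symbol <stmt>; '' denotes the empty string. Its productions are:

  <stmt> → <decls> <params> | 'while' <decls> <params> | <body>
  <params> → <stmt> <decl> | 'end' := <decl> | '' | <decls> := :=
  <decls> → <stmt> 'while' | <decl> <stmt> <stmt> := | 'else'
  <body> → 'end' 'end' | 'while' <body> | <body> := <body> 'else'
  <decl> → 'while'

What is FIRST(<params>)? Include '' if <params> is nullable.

{ 'else', 'end', 'while', '' }

From <params> → <stmt> <decl>: add FIRST(<stmt>) = { 'else', 'end', 'while' }.
<params> → 'end' := <decl> contributes {'end'}.
<params> → '' contributes ''.
From <params> → <decls> := :=: add FIRST(<decls>) = { 'else', 'end', 'while' }.
Union: FIRST(<params>) = { 'else', 'end', 'while', '' }.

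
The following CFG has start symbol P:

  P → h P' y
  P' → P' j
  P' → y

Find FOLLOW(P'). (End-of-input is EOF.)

{ j, y }

In P → h P' y: add FIRST(y) = { y }.
In P' → P' j: add FIRST(j) = { j }.
Union: FOLLOW(P') = { j, y }.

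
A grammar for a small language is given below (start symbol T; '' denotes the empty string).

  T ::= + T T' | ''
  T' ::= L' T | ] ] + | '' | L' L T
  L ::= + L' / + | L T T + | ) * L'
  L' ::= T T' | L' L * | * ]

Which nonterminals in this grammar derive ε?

Directly nullable (have an ''-production): T, T'.
L' ::= T T' with every symbol nullable, so L' is nullable.
No other nonterminal has a production whose RHS symbols are all nullable.

{ L', T, T' }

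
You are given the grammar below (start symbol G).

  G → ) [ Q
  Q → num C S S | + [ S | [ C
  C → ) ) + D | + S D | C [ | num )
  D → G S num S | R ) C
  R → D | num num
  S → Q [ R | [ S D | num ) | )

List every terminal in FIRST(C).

{ ), +, num }

C → ) ) + D contributes {)}.
C → + S D contributes {+}.
From C → C [: add FIRST(C) = { ), +, num }.
C → num ) contributes {num}.
Union: FIRST(C) = { ), +, num }.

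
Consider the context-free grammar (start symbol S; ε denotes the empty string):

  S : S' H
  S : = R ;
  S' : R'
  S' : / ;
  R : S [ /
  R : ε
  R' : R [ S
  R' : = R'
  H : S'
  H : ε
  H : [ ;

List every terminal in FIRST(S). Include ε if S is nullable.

{ /, =, [ }

From S : S' H: add FIRST(S') = { /, =, [ }.
S : = R ; contributes {=}.
Union: FIRST(S) = { /, =, [ }.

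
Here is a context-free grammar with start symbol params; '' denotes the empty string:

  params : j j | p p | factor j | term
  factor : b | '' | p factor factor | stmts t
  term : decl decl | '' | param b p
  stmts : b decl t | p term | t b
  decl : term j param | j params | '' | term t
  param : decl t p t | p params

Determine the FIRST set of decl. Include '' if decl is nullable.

From decl : term j param: term nullable, take FIRST(term) ∪ {j} = { j, p, t }.
decl : j params contributes {j}.
decl : '' contributes ''.
From decl : term t: term nullable, take FIRST(term) ∪ {t} = { j, p, t }.
Union: FIRST(decl) = { j, p, t, '' }.

{ j, p, t, '' }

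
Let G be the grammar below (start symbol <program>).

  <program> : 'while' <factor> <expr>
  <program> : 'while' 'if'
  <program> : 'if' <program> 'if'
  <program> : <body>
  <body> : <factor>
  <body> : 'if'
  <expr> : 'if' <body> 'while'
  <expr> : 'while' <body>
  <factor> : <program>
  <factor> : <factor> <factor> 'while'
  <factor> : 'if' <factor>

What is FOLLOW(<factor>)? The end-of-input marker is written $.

In <program> : 'while' <factor> <expr>: add FIRST(<expr>) = { 'if', 'while' }.
In <body> : <factor>: <factor> is at the end, add FOLLOW(<body>) = { $, 'if', 'while' }.
In <factor> : <factor> <factor> 'while': add FIRST(<factor> 'while') = { 'if', 'while' }.
In <factor> : <factor> <factor> 'while': add FIRST('while') = { 'while' }.
In <factor> : 'if' <factor>: <factor> is at the end, add FOLLOW(<factor>) = { $, 'if', 'while' }.
Union: FOLLOW(<factor>) = { $, 'if', 'while' }.

{ $, 'if', 'while' }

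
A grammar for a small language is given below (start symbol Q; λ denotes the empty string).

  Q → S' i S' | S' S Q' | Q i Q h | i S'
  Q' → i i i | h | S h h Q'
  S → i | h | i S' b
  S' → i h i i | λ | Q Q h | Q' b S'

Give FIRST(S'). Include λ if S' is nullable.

S' → i h i i contributes {i}.
S' → λ contributes λ.
From S' → Q Q h: add FIRST(Q) = { h, i }.
From S' → Q' b S': add FIRST(Q') = { h, i }.
Union: FIRST(S') = { h, i, λ }.

{ h, i, λ }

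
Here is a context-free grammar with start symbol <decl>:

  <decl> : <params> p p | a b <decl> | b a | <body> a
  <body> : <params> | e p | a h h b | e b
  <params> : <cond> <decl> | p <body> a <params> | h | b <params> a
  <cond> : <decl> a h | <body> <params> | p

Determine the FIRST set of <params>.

From <params> : <cond> <decl>: add FIRST(<cond>) = { a, b, e, h, p }.
<params> : p <body> a <params> contributes {p}.
<params> : h contributes {h}.
<params> : b <params> a contributes {b}.
Union: FIRST(<params>) = { a, b, e, h, p }.

{ a, b, e, h, p }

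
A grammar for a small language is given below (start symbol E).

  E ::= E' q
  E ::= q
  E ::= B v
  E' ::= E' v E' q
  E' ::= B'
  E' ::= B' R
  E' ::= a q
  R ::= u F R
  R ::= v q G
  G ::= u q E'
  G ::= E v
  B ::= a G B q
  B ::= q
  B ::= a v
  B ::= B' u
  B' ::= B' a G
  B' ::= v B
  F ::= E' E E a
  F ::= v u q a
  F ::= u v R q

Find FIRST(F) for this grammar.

{ a, u, v }

From F ::= E' E E a: add FIRST(E') = { a, v }.
F ::= v u q a contributes {v}.
F ::= u v R q contributes {u}.
Union: FIRST(F) = { a, u, v }.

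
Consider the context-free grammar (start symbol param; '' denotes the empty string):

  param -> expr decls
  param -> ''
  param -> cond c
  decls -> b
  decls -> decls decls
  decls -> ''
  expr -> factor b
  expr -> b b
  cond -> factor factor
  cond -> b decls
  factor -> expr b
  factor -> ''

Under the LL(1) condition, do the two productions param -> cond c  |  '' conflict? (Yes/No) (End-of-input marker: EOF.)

No

FIRST(cond c) = { b, c } and FIRST('') = { '' }.
The second is nullable but FOLLOW(param) = { EOF } is disjoint from FIRST of the first.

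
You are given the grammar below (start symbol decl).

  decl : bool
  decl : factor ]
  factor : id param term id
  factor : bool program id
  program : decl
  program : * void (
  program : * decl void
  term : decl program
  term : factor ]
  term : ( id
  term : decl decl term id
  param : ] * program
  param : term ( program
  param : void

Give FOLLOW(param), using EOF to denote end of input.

In factor : id param term id: add FIRST(term id) = { (, bool, id }.
Union: FOLLOW(param) = { (, bool, id }.

{ (, bool, id }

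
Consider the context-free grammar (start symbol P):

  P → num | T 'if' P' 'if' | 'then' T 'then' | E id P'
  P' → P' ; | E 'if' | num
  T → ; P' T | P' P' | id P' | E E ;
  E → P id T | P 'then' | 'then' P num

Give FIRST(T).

{ 'then', ;, id, num }

T → ; P' T contributes {;}.
From T → P' P': add FIRST(P') = { 'then', ;, id, num }.
T → id P' contributes {id}.
From T → E E ;: add FIRST(E) = { 'then', ;, id, num }.
Union: FIRST(T) = { 'then', ;, id, num }.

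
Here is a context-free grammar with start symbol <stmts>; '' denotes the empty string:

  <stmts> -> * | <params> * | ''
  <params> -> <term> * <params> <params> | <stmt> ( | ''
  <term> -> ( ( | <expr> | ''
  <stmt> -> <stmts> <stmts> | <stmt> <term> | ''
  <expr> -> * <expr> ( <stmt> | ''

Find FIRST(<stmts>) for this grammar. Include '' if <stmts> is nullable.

<stmts> -> * contributes {*}.
From <stmts> -> <params> *: <params> nullable, take FIRST(<params>) ∪ {*} = { (, * }.
<stmts> -> '' contributes ''.
Union: FIRST(<stmts>) = { (, *, '' }.

{ (, *, '' }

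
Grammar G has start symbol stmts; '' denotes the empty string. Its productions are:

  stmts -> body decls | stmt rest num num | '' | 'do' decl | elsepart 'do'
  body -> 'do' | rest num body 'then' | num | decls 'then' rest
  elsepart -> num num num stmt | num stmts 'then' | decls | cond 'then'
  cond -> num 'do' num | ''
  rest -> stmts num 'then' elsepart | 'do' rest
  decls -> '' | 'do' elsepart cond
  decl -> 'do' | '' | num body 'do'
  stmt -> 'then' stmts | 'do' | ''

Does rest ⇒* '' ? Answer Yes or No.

Nullable nonterminals: cond, decl, decls, elsepart, stmt, stmts.
No production of rest has an RHS whose symbols are all nullable, so rest is not nullable.

No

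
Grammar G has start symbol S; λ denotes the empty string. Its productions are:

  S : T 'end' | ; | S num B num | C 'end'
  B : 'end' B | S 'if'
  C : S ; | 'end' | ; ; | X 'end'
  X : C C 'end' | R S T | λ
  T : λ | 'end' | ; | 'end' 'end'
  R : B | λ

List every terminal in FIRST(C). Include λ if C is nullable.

From C : S ;: add FIRST(S) = { 'end', ; }.
C : 'end' contributes {'end'}.
C : ; ; contributes {;}.
From C : X 'end': X nullable, take FIRST(X) ∪ {'end'} = { 'end', ; }.
Union: FIRST(C) = { 'end', ; }.

{ 'end', ; }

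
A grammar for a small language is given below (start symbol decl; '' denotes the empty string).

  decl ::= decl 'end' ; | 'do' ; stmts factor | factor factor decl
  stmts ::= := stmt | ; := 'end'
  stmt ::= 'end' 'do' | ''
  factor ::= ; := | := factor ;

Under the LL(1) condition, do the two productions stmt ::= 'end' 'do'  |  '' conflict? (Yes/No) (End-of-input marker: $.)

FIRST('end' 'do') = { 'end' } and FIRST('') = { '' }.
The second is nullable but FOLLOW(stmt) = { :=, ; } is disjoint from FIRST of the first.

No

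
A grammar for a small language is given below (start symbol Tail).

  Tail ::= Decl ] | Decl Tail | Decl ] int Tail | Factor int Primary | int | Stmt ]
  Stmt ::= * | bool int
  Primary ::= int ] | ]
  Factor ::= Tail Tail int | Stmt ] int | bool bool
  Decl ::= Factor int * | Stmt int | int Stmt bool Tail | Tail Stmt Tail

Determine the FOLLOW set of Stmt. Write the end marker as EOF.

{ *, ], bool, int }

In Tail ::= Stmt ]: add FIRST(]) = { ] }.
In Factor ::= Stmt ] int: add FIRST(] int) = { ] }.
In Decl ::= Stmt int: add FIRST(int) = { int }.
In Decl ::= int Stmt bool Tail: add FIRST(bool Tail) = { bool }.
In Decl ::= Tail Stmt Tail: add FIRST(Tail) = { *, bool, int }.
Union: FOLLOW(Stmt) = { *, ], bool, int }.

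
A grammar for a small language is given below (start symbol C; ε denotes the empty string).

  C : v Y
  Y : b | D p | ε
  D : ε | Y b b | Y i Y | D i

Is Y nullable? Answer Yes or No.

Yes

Y has an ε-production, so Y ⇒ ε.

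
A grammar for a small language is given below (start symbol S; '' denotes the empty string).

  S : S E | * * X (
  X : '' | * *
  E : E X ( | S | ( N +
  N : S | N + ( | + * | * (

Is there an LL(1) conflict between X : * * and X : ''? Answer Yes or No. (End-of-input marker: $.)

No

FIRST(* *) = { * } and FIRST('') = { '' }.
The second is nullable but FOLLOW(X) = { ( } is disjoint from FIRST of the first.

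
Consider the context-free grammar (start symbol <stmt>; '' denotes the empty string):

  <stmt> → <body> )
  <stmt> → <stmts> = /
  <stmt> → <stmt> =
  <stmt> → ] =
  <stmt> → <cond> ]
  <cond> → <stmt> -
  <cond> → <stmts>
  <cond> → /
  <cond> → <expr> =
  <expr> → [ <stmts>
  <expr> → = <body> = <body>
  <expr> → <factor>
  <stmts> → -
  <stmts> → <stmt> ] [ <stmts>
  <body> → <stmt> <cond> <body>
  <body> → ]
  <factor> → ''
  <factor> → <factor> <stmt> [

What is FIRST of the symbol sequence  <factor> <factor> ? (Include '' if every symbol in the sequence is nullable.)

Add FIRST(<factor>)\{''} = { -, /, =, [, ] }; <factor> is nullable, continue.
Add FIRST(<factor>)\{''} = { -, /, =, [, ] }; <factor> is nullable, continue.
Every symbol is nullable, so include ''.

{ -, /, =, [, ], '' }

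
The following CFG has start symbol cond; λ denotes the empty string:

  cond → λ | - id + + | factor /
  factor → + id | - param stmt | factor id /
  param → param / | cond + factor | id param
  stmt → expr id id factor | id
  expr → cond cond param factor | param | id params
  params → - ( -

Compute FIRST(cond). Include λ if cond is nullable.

cond → λ contributes λ.
cond → - id + + contributes {-}.
From cond → factor /: add FIRST(factor) = { +, - }.
Union: FIRST(cond) = { +, -, λ }.

{ +, -, λ }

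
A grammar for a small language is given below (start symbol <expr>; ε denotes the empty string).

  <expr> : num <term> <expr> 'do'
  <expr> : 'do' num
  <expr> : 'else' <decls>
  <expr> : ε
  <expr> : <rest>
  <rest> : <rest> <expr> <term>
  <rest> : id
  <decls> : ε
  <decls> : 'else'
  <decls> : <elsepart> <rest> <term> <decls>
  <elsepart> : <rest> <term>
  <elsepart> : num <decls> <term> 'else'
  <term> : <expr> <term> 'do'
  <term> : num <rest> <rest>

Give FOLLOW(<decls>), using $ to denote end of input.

In <expr> : 'else' <decls>: <decls> is at the end, add FOLLOW(<expr>) = { $, 'do', 'else', id, num }.
In <decls> : <elsepart> <rest> <term> <decls>: <decls> is at the end, add FOLLOW(<decls>) = { $, 'do', 'else', id, num }.
In <elsepart> : num <decls> <term> 'else': add FIRST(<term> 'else') = { 'do', 'else', id, num }.
Union: FOLLOW(<decls>) = { $, 'do', 'else', id, num }.

{ $, 'do', 'else', id, num }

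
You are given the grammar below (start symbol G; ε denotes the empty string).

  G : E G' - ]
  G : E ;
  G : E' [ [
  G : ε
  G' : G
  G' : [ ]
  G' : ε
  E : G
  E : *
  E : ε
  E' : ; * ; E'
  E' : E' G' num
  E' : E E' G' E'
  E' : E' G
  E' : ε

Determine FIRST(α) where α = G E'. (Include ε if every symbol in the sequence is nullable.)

{ *, -, ;, [, num, ε }

Add FIRST(G)\{ε} = { *, -, ;, [, num }; G is nullable, continue.
Add FIRST(E')\{ε} = { *, -, ;, [, num }; E' is nullable, continue.
Every symbol is nullable, so include ε.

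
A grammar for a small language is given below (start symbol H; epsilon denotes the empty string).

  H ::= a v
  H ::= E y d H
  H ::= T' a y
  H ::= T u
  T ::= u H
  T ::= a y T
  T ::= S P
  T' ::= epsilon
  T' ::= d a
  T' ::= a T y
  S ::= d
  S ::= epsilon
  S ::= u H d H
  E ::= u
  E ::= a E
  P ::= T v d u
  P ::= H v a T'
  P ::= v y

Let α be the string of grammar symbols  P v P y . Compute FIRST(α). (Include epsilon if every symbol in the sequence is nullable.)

{ a, d, u, v }

Add FIRST(P) = { a, d, u, v }; P is not nullable, stop.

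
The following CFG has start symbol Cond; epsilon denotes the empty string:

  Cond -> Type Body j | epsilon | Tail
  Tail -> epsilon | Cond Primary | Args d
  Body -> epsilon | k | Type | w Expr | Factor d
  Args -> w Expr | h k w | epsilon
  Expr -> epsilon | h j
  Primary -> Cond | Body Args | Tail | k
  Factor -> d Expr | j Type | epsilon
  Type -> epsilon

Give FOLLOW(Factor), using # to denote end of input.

In Body -> Factor d: add FIRST(d) = { d }.
Union: FOLLOW(Factor) = { d }.

{ d }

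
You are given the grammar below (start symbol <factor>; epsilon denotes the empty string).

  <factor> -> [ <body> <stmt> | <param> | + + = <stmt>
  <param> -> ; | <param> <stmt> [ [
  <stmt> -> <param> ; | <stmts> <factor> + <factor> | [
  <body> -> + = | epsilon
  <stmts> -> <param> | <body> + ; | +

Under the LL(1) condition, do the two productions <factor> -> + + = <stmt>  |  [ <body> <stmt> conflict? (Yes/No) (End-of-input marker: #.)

No

FIRST(+ + = <stmt>) = { + } and FIRST([ <body> <stmt>) = { [ }.
The FIRST sets are disjoint and neither alternative is nullable — no conflict.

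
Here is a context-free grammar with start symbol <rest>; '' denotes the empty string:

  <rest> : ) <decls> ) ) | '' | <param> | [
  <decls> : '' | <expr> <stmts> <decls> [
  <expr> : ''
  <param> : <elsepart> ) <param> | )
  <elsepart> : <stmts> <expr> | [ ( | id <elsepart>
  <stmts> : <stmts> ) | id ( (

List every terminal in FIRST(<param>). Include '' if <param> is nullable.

From <param> : <elsepart> ) <param>: add FIRST(<elsepart>) = { [, id }.
<param> : ) contributes {)}.
Union: FIRST(<param>) = { ), [, id }.

{ ), [, id }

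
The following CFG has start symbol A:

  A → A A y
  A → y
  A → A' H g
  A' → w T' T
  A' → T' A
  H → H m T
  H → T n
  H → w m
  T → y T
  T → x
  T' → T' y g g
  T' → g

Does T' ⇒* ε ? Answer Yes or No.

No nonterminal in this grammar is nullable.
No production of T' has an RHS whose symbols are all nullable, so T' is not nullable.

No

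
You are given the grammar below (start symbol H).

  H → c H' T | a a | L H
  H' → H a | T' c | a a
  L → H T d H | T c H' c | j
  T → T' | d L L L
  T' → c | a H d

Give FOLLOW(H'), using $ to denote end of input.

{ a, c, d }

In H → c H' T: add FIRST(T) = { a, c, d }.
In L → T c H' c: add FIRST(c) = { c }.
Union: FOLLOW(H') = { a, c, d }.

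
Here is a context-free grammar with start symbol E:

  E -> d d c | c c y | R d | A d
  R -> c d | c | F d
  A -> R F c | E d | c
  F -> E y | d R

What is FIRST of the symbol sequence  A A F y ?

Add FIRST(A) = { c, d }; A is not nullable, stop.

{ c, d }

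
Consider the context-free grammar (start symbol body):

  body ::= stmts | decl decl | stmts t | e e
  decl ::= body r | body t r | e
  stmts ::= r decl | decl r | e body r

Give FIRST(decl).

{ e, r }

From decl ::= body r: add FIRST(body) = { e, r }.
From decl ::= body t r: add FIRST(body) = { e, r }.
decl ::= e contributes {e}.
Union: FIRST(decl) = { e, r }.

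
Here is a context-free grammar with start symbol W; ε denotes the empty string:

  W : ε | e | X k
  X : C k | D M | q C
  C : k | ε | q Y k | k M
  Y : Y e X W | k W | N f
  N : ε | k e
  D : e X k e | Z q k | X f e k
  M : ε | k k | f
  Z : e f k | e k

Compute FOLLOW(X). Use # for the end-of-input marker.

In W : X k: add FIRST(k) = { k }.
In Y : Y e X W: add FIRST(W)\{ε} = { e, k, q }.
  Since W is nullable, also add FOLLOW(Y) = { e, k }.
In D : e X k e: add FIRST(k e) = { k }.
In D : X f e k: add FIRST(f e k) = { f }.
Union: FOLLOW(X) = { e, f, k, q }.

{ e, f, k, q }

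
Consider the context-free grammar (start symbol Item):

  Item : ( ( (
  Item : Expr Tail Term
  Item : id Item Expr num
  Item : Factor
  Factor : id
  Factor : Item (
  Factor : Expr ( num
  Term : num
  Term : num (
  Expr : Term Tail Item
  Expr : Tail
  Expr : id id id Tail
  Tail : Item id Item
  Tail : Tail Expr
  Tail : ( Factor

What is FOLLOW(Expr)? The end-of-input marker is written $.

{ (, id, num }

In Item : Expr Tail Term: add FIRST(Tail Term) = { (, id, num }.
In Item : id Item Expr num: add FIRST(num) = { num }.
In Factor : Expr ( num: add FIRST(( num) = { ( }.
In Tail : Tail Expr: Expr is at the end, add FOLLOW(Tail) = { (, id, num }.
Union: FOLLOW(Expr) = { (, id, num }.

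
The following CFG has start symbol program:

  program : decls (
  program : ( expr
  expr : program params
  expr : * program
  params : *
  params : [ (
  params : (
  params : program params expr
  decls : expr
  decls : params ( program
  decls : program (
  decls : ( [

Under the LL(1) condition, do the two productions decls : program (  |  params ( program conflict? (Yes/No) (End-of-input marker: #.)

Yes

FIRST(program () = { (, *, [ } and FIRST(params ( program) = { (, *, [ }.
Both contain (, so the two alternatives are not disjoint — LL(1) conflict.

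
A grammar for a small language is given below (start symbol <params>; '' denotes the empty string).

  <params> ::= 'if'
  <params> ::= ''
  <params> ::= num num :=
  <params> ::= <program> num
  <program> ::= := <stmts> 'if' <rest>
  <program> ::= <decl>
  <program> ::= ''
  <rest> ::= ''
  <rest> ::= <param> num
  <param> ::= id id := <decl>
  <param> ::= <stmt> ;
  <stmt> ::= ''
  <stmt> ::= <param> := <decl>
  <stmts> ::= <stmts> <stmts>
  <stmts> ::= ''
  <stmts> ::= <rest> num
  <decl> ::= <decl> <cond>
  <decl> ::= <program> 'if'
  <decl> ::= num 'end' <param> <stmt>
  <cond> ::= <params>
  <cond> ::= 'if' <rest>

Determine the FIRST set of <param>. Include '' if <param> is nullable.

{ ;, id }

<param> ::= id id := <decl> contributes {id}.
From <param> ::= <stmt> ;: <stmt> nullable, take FIRST(<stmt>) ∪ {;} = { ;, id }.
Union: FIRST(<param>) = { ;, id }.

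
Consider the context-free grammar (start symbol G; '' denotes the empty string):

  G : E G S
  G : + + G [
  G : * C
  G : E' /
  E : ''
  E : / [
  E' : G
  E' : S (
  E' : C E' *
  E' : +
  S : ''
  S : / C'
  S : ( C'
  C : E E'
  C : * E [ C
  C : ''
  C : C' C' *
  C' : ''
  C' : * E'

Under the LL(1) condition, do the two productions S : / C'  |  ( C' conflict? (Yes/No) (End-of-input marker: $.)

FIRST(/ C') = { / } and FIRST(( C') = { ( }.
The FIRST sets are disjoint and neither alternative is nullable — no conflict.

No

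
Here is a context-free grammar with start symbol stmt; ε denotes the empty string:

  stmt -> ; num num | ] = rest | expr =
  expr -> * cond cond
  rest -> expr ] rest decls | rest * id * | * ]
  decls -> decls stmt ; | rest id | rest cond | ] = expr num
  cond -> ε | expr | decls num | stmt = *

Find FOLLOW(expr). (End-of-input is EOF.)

In stmt -> expr =: add FIRST(=) = { = }.
In rest -> expr ] rest decls: add FIRST(] rest decls) = { ] }.
In decls -> ] = expr num: add FIRST(num) = { num }.
In cond -> expr: expr is at the end, add FOLLOW(cond) = { EOF, *, ;, =, ], id, num }.
Union: FOLLOW(expr) = { EOF, *, ;, =, ], id, num }.

{ EOF, *, ;, =, ], id, num }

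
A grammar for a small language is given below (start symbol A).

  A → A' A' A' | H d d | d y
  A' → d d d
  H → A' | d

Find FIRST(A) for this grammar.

From A → A' A' A': add FIRST(A') = { d }.
From A → H d d: add FIRST(H) = { d }.
A → d y contributes {d}.
Union: FIRST(A) = { d }.

{ d }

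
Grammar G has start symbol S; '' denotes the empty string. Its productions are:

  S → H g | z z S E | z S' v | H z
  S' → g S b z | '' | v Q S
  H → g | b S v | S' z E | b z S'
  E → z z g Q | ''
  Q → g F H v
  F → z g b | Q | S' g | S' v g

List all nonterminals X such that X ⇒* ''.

{ E, S' }

Directly nullable (have an ''-production): S', E.
No other nonterminal has a production whose RHS symbols are all nullable.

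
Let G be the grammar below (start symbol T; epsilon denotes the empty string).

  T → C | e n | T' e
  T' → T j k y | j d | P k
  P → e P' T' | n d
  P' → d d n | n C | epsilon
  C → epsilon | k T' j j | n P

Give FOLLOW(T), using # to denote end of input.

{ #, j }

T is the start symbol, so # ∈ FOLLOW(T).
In T' → T j k y: add FIRST(j k y) = { j }.
Union: FOLLOW(T) = { #, j }.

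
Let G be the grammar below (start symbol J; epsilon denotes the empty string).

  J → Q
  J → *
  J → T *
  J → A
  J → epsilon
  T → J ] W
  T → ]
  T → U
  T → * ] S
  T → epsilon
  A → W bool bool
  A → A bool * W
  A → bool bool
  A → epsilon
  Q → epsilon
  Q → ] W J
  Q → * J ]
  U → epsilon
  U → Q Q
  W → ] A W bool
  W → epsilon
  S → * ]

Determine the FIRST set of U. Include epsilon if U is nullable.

{ *, ], epsilon }

U → epsilon contributes epsilon.
From U → Q Q: Q, Q nullable, take FIRST(Q) ∪ FIRST(Q) = { *, ] }; also epsilon since the whole RHS is nullable.
Union: FIRST(U) = { *, ], epsilon }.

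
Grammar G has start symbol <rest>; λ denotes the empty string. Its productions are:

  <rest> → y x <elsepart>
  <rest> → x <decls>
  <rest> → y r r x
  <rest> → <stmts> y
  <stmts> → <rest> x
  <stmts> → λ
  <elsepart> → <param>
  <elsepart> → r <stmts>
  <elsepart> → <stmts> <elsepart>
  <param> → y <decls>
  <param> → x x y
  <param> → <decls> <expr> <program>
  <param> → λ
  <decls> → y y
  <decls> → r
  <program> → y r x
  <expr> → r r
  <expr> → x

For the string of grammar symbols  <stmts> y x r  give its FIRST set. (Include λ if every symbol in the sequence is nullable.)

{ x, y }

Add FIRST(<stmts>)\{λ} = { x, y }; <stmts> is nullable, continue.
y is a terminal; add {y} and stop.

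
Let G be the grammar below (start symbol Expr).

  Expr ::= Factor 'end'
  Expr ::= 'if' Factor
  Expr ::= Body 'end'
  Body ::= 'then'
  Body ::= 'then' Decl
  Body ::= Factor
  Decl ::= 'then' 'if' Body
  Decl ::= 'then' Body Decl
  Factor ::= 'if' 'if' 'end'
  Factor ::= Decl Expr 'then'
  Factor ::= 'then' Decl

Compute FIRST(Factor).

Factor ::= 'if' 'if' 'end' contributes {'if'}.
From Factor ::= Decl Expr 'then': add FIRST(Decl) = { 'then' }.
Factor ::= 'then' Decl contributes {'then'}.
Union: FIRST(Factor) = { 'if', 'then' }.

{ 'if', 'then' }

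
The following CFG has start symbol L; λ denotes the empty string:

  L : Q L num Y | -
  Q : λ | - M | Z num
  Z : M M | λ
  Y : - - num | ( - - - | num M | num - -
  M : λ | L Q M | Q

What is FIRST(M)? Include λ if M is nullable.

{ -, num, λ }

M : λ contributes λ.
From M : L Q M: add FIRST(L) = { -, num }.
From M : Q: add FIRST(Q) = { -, num, λ } (including λ since Q is nullable).
Union: FIRST(M) = { -, num, λ }.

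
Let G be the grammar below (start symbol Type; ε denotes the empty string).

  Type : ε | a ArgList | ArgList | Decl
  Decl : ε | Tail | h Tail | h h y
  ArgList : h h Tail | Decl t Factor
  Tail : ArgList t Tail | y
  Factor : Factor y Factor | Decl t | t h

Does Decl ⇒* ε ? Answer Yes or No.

Yes

Decl has an ε-production, so Decl ⇒ ε.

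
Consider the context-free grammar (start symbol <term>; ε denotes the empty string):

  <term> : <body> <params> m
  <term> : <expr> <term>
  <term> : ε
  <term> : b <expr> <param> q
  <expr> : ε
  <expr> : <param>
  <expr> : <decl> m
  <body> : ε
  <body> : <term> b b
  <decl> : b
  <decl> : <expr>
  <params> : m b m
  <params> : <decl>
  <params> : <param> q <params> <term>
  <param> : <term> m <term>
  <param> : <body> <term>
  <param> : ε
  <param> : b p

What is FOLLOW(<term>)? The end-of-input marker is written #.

<term> is the start symbol, so # ∈ FOLLOW(<term>).
In <term> : <expr> <term>: <term> is at the end, add FOLLOW(<term>) = { #, b, m, q }.
In <body> : <term> b b: add FIRST(b b) = { b }.
In <params> : <param> q <params> <term>: <term> is at the end, add FOLLOW(<params>) = { b, m, q }.
In <param> : <term> m <term>: add FIRST(m <term>) = { m }.
In <param> : <term> m <term>: <term> is at the end, add FOLLOW(<param>) = { #, b, m, q }.
In <param> : <body> <term>: <term> is at the end, add FOLLOW(<param>) = { #, b, m, q }.
Union: FOLLOW(<term>) = { #, b, m, q }.

{ #, b, m, q }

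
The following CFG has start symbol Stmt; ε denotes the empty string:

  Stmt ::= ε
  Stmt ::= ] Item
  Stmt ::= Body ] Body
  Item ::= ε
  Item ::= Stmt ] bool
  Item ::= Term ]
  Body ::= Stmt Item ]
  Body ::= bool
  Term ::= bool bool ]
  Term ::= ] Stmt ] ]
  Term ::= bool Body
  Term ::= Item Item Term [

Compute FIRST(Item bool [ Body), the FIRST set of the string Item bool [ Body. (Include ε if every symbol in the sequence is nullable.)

Add FIRST(Item)\{ε} = { ], bool }; Item is nullable, continue.
bool is a terminal; add {bool} and stop.

{ ], bool }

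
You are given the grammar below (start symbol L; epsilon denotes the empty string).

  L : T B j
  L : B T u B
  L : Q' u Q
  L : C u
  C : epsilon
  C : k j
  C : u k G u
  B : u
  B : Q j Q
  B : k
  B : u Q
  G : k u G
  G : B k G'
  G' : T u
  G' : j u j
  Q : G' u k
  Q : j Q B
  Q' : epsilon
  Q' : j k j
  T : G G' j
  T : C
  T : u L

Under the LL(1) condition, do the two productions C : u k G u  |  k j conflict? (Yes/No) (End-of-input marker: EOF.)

FIRST(u k G u) = { u } and FIRST(k j) = { k }.
The FIRST sets are disjoint and neither alternative is nullable — no conflict.

No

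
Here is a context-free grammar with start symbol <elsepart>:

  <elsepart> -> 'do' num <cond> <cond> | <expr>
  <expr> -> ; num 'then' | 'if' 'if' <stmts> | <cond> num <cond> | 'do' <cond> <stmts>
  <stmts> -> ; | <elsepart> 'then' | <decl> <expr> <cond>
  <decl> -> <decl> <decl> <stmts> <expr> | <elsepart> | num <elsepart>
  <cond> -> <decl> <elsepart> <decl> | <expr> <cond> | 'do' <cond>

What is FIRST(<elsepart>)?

{ 'do', 'if', ;, num }

<elsepart> -> 'do' num <cond> <cond> contributes {'do'}.
From <elsepart> -> <expr>: add FIRST(<expr>) = { 'do', 'if', ;, num }.
Union: FIRST(<elsepart>) = { 'do', 'if', ;, num }.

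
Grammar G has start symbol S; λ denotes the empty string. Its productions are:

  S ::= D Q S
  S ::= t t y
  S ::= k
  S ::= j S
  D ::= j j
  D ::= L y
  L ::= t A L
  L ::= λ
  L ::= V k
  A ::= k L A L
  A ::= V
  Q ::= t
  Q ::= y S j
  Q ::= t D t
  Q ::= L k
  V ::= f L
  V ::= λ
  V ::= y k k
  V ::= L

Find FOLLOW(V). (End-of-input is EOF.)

In L ::= V k: add FIRST(k) = { k }.
In A ::= V: V is at the end, add FOLLOW(A) = { f, k, t, y }.
Union: FOLLOW(V) = { f, k, t, y }.

{ f, k, t, y }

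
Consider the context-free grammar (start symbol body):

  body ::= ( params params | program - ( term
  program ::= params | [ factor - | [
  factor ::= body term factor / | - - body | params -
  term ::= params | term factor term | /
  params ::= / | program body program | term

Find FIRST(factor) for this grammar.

{ (, -, /, [ }

From factor ::= body term factor /: add FIRST(body) = { (, /, [ }.
factor ::= - - body contributes {-}.
From factor ::= params -: add FIRST(params) = { /, [ }.
Union: FIRST(factor) = { (, -, /, [ }.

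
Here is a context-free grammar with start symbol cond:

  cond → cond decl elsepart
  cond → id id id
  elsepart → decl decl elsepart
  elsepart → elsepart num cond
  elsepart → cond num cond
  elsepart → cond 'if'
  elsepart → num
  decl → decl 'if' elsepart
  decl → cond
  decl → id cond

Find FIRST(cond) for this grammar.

{ id }

From cond → cond decl elsepart: add FIRST(cond) = { id }.
cond → id id id contributes {id}.
Union: FIRST(cond) = { id }.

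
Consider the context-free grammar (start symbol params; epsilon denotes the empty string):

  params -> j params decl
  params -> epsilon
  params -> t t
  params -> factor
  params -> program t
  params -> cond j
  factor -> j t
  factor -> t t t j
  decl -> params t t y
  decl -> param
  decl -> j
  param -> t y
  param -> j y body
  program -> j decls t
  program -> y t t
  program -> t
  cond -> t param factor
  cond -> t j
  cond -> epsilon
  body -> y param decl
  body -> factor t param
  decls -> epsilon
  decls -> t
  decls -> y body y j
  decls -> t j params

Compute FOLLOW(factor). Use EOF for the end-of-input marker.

{ EOF, j, t, y }

In params -> factor: factor is at the end, add FOLLOW(params) = { EOF, j, t, y }.
In cond -> t param factor: factor is at the end, add FOLLOW(cond) = { j }.
In body -> factor t param: add FIRST(t param) = { t }.
Union: FOLLOW(factor) = { EOF, j, t, y }.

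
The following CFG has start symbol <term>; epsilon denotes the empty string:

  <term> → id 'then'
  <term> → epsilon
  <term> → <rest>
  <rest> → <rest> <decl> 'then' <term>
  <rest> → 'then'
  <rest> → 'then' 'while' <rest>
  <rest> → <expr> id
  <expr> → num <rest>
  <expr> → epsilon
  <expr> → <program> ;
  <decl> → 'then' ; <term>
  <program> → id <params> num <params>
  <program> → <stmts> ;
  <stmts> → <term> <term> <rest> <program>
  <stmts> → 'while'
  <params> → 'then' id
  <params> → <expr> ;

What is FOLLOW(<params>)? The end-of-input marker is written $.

{ ;, num }

In <program> → id <params> num <params>: add FIRST(num <params>) = { num }.
In <program> → id <params> num <params>: <params> is at the end, add FOLLOW(<program>) = { ; }.
Union: FOLLOW(<params>) = { ;, num }.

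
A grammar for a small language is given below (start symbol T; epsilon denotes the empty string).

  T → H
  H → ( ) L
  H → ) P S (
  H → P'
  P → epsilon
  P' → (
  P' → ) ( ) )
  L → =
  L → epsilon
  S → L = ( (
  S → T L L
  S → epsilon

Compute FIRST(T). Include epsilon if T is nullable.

From T → H: add FIRST(H) = { (, ) }.
Union: FIRST(T) = { (, ) }.

{ (, ) }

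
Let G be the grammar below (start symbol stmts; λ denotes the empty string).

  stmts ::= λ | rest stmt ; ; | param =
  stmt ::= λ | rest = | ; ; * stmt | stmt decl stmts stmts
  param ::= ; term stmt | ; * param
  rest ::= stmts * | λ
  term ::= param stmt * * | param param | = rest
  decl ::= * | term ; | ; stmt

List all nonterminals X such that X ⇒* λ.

Directly nullable (have an λ-production): stmts, stmt, rest.
No other nonterminal has a production whose RHS symbols are all nullable.

{ rest, stmt, stmts }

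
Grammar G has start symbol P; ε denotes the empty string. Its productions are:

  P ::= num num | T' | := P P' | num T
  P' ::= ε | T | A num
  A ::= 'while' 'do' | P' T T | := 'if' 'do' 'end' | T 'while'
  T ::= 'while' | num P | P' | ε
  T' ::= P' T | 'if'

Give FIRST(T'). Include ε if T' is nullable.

From T' ::= P' T: P', T nullable, take FIRST(P') ∪ FIRST(T) = { 'while', :=, num }; also ε since the whole RHS is nullable.
T' ::= 'if' contributes {'if'}.
Union: FIRST(T') = { 'if', 'while', :=, num, ε }.

{ 'if', 'while', :=, num, ε }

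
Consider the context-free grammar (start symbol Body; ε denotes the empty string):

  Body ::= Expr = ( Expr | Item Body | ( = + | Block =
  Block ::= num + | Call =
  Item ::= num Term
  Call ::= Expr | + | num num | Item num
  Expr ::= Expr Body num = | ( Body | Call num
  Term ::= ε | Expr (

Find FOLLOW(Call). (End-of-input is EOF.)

{ =, num }

In Block ::= Call =: add FIRST(=) = { = }.
In Expr ::= Call num: add FIRST(num) = { num }.
Union: FOLLOW(Call) = { =, num }.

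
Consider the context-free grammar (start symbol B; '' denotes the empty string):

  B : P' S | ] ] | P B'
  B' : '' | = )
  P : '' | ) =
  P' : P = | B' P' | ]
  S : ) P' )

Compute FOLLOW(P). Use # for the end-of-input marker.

{ #, = }

In B : P B': add FIRST(B')\{''} = { = }.
  Since B' is nullable, also add FOLLOW(B) = { # }.
In P' : P =: add FIRST(=) = { = }.
Union: FOLLOW(P) = { #, = }.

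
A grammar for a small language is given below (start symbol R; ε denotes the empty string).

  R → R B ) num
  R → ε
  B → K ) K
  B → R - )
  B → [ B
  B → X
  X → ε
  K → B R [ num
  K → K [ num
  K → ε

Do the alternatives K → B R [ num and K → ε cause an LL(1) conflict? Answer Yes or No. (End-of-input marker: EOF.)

Yes

FIRST(B R [ num) = { ), -, [ } and FIRST(ε) = { ε }.
The second alternative is nullable and FOLLOW(K) = { ), -, [ } shares ) with FIRST of the first — conflict.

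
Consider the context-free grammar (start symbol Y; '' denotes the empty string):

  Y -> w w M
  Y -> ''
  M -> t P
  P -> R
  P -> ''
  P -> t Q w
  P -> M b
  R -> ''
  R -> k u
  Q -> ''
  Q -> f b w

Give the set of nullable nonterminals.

{ P, Q, R, Y }

Directly nullable (have an ''-production): Y, P, R, Q.
No other nonterminal has a production whose RHS symbols are all nullable.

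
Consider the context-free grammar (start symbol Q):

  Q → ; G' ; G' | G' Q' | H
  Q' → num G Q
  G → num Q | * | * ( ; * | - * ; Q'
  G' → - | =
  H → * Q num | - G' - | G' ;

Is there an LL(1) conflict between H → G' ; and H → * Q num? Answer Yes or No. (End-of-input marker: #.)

FIRST(G' ;) = { -, = } and FIRST(* Q num) = { * }.
The FIRST sets are disjoint and neither alternative is nullable — no conflict.

No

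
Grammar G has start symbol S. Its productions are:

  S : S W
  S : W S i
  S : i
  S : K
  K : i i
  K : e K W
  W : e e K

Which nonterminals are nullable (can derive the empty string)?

No nonterminal has an empty production or an RHS whose symbols are all nullable.

{ } (none)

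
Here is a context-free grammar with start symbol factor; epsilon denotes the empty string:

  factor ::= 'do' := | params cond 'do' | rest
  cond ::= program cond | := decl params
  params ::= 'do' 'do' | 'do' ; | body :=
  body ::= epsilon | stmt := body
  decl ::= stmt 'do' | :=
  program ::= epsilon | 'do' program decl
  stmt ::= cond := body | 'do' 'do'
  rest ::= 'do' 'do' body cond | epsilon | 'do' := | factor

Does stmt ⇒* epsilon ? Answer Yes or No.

No

Nullable nonterminals: body, factor, program, rest.
No production of stmt has an RHS whose symbols are all nullable, so stmt is not nullable.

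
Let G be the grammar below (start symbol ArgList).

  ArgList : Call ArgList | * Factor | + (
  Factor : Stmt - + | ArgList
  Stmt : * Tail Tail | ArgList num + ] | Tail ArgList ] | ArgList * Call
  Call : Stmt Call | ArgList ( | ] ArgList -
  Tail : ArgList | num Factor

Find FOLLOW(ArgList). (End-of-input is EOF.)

{ EOF, (, *, +, -, ], num }

ArgList is the start symbol, so EOF ∈ FOLLOW(ArgList).
In ArgList : Call ArgList: ArgList is at the end, add FOLLOW(ArgList) = { EOF, (, *, +, -, ], num }.
In Factor : ArgList: ArgList is at the end, add FOLLOW(Factor) = { EOF, (, *, +, -, ], num }.
In Stmt : ArgList num + ]: add FIRST(num + ]) = { num }.
In Stmt : Tail ArgList ]: add FIRST(]) = { ] }.
In Stmt : ArgList * Call: add FIRST(* Call) = { * }.
In Call : ArgList (: add FIRST(() = { ( }.
In Call : ] ArgList -: add FIRST(-) = { - }.
In Tail : ArgList: ArgList is at the end, add FOLLOW(Tail) = { *, +, -, ], num }.
Union: FOLLOW(ArgList) = { EOF, (, *, +, -, ], num }.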